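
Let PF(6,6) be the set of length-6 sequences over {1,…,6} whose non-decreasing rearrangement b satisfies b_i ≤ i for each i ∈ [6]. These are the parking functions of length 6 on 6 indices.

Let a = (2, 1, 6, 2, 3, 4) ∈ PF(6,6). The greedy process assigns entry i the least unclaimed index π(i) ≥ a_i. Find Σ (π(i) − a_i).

3

Σπ = 21 ({1..6} each once); Σa = 2+1+6+2+3+4 = 18; disp = 21−18 = 3.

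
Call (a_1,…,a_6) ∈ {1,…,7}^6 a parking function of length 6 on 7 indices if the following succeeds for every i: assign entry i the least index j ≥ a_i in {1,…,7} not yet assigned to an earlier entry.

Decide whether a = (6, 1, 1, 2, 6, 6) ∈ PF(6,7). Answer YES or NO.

Rearranged: b = (1, 1, 2, 6, 6, 6).
  b_1=1 ≤ 2
  b_2=1 ≤ 3
  b_3=2 ≤ 4
  b_4=6 > 5
  fails at i=4 ⇒ NO

NO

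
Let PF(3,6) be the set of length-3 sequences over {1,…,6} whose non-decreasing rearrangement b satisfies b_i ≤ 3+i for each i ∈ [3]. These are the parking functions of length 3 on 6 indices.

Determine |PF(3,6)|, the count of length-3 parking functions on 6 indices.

|PF| = 4·7^2 = 4×49 = 196 (Pollak)
Example (1,1,3) → sorted (1,1,3): b_i ≤ 3+i ∀i, a PF.

196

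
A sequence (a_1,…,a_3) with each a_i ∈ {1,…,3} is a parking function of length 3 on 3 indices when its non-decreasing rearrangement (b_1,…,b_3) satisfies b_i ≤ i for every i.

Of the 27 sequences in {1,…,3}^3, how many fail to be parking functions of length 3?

|PF(3,3)| = (3−3+1)·(3+1)^(3−1) = 1×16 = 16 [KW]
One tuple (3,3,3) → sorted (3,3,3): b_1=3>1, not a PF.
So 27 − 16 = 11 fail.

11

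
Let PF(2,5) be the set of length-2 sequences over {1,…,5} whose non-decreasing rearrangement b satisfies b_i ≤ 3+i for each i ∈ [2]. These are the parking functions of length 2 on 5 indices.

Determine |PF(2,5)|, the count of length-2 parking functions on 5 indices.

24

#PF = (5+1−2)·(5+1)^{2−1} = 4×6 = 24 (Konheim–Weiss)
One tuple (1,2) → sorted (1,2): b_i ≤ 3+i ∀i, a PF.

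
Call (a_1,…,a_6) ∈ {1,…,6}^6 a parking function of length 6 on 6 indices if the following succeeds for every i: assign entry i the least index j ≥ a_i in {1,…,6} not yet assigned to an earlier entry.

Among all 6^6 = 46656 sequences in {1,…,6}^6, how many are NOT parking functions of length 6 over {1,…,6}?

|PF| = (6−6+1)·(6+1)^(6−1) = 1·16807 = 16807 [KW]
Example (3,6,4,5,4,5) → sorted (3,4,4,5,5,6): b_1=3>1, not a PF.
Total 46656; non-PF = 46656−16807 = 29849

29849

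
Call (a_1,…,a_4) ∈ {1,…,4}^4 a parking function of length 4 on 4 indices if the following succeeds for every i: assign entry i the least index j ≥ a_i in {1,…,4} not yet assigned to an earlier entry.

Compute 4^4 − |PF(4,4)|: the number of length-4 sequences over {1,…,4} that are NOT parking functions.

|PF(4,4)| = (5−4)·5^(4−1) = 1 · 125 = 125 [KW]
One tuple (1,4,4,4) → sorted (1,4,4,4): b_2=4>2, not a PF.
4^4 − 125 = 256 − 125 = 131

131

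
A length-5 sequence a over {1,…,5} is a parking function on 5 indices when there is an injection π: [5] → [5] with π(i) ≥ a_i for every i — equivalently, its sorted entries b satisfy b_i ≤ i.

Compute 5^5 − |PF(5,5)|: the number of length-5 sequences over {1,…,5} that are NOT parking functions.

|PF(5,5)| = (5−5+1)·(5+1)^(5−1) = 1 · 1296 = 1296 (Pollak)
One tuple (5,4,3,4,4) → sorted (3,4,4,4,5): b_1=3>1, not a PF.
Total 3125; non-PF = 3125−1296 = 1829

1829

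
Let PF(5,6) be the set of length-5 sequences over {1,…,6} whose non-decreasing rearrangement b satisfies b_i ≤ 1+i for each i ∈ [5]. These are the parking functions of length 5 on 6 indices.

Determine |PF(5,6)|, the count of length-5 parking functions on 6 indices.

|PF(5,6)| = (6−5+1)·(6+1)^(5−1) = 2×2401 = 4802
Check (4,6,1,1,5) → sorted (1,1,4,5,6): b_i ≤ 1+i ∀i, a PF.

4802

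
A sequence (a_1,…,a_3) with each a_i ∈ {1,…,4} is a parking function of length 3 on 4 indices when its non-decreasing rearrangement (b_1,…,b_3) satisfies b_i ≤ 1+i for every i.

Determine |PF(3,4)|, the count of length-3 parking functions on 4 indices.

|PF| = (4+1−3)·(4+1)^{3−1} = 2×25 = 50 (Konheim–Weiss)
E.g. (1,2,1) → sorted (1,1,2): b_i ≤ 1+i ∀i, a PF.

50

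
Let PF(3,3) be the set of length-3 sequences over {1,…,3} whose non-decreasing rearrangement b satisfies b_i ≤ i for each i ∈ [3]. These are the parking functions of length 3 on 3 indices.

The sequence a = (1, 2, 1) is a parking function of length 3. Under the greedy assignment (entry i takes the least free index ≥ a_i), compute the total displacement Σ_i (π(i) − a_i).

2

Σπ(i) = 1+…+3 = 6; Σa = 1+2+1 = 4; disp = 6−4 = 2.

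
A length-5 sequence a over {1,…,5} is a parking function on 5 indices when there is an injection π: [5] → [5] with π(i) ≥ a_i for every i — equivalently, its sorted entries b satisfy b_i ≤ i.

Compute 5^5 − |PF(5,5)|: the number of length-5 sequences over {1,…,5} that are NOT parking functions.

|PF(5,5)| = (5−5+1)·(5+1)^(5−1) = 1·1296 = 1296 (Pollak)
Check (4,1,5,5,3) → sorted (1,3,4,5,5): b_2=3>2, not a PF.
So 3125 − 1296 = 1829 fail.

1829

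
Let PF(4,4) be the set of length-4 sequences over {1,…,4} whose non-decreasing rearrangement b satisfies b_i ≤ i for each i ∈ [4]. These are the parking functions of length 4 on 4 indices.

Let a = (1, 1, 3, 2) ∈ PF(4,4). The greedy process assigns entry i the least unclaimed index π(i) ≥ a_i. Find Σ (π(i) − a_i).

3

Σπ(i) = 1+…+4 = 10; Σa = 1+1+3+2 = 7; disp = 10−7 = 3.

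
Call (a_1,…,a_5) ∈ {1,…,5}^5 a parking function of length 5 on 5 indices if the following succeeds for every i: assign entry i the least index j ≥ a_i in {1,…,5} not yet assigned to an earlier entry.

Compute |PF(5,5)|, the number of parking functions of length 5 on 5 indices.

Count = (6−5)·6^(5−1) = 1 · 1296 = 1296
One tuple (3,5,2,1,4) → sorted (1,2,3,4,5): b_i ≤ i ∀i, a PF.

1296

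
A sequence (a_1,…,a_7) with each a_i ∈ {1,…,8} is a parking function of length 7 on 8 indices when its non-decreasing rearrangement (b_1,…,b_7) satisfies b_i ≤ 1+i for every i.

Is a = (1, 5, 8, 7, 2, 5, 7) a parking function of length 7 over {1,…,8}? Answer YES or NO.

NO

Sorted: b = (1, 2, 5, 5, 7, 7, 8).
  b_1=1 ≤ 2
  b_2=2 ≤ 3
  b_3=5 > 4
  fails at i=3 ⇒ NO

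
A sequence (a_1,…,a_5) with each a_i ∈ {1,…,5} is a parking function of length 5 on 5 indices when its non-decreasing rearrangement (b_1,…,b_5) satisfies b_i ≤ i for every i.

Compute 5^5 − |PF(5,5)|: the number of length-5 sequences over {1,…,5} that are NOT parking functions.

|PF(5,5)| = (5−5+1)·(5+1)^(5−1) = 1 · 1296 = 1296 (Pollak)
Example (5,4,4,3,2) → sorted (2,3,4,4,5): b_1=2>1, not a PF.
Total 3125; non-PF = 3125−1296 = 1829

1829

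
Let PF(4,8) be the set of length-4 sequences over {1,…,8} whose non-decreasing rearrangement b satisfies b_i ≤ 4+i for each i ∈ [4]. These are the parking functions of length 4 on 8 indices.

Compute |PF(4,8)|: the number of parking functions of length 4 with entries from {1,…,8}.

|PF| = (8−4+1)·(8+1)^(4−1) = 5·729 = 3645
Check (6,2,6,7) → sorted (2,6,6,7): b_i ≤ 4+i ∀i, a PF.

3645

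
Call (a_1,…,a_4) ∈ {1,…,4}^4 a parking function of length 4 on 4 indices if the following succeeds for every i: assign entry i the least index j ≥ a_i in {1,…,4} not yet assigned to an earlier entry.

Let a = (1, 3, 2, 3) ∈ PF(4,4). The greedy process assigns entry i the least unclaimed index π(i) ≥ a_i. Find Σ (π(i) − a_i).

Σπ = 4·5/2 = 10 (π permutes [4]); Σa = 1+3+2+3 = 9; disp = 10−9 = 1.

1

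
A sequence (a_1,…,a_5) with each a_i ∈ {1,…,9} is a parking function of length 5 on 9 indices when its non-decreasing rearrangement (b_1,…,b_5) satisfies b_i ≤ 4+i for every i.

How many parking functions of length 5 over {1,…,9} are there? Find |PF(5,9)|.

50000

|PF(5,9)| = (9−5+1)·(9+1)^(5−1) = 5·10000 = 50000
E.g. (5,6,8,6,2) → sorted (2,5,6,6,8): b_i ≤ 4+i ∀i, a PF.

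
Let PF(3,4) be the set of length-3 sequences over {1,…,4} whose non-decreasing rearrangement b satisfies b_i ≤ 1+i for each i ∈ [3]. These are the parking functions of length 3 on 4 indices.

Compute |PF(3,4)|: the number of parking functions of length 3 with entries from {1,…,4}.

|PF| = (4−3+1)·(4+1)^(3−1) = 2×25 = 50 [KW]
E.g. (2,2,1) → sorted (1,2,2): b_i ≤ 1+i ∀i, a PF.

50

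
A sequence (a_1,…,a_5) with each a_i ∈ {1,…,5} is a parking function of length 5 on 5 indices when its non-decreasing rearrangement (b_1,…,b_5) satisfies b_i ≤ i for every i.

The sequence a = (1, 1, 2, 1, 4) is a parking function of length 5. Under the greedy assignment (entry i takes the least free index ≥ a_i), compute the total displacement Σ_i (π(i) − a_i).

6

Σπ = 5·6/2 = 15 (π permutes [5]); Σa = 1+1+2+1+4 = 9; disp = 15−9 = 6.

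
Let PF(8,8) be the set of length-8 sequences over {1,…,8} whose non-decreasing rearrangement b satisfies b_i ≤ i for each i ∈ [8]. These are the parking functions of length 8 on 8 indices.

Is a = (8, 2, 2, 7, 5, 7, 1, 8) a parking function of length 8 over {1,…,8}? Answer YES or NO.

Order a: b = (1, 2, 2, 5, 7, 7, 8, 8).
  b_1=1 ≤ 1
  b_2=2 ≤ 2
  b_3=2 ≤ 3
  b_4=5 > 4
  fails at i=4 ⇒ NO

NO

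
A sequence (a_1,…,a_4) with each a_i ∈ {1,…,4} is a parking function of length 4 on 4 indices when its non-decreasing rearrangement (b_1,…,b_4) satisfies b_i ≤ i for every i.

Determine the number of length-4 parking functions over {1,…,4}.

125

#PF = (5−4)·5^(4−1) = 1·125 = 125 [KW]
One tuple (2,1,3,3) → sorted (1,2,3,3): b_i ≤ i ∀i, a PF.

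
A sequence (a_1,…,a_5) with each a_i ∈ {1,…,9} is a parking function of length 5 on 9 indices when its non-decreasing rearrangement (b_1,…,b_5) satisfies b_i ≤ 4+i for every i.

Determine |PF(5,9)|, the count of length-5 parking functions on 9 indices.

50000

|PF| = (10−5)·10^(5−1) = 5×10000 = 50000
Example (4,6,4,6,4) → sorted (4,4,4,6,6): b_i ≤ 4+i ∀i, a PF.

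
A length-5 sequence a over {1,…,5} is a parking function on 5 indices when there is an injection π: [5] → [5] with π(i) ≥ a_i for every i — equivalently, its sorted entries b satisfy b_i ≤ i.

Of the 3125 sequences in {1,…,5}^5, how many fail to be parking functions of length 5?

1829

|PF(5,5)| = (5−5+1)·(5+1)^(5−1) = 1·1296 = 1296 (Pollak)
E.g. (4,4,3,4,4) → sorted (3,4,4,4,4): b_1=3>1, not a PF.
Total 3125; non-PF = 3125−1296 = 1829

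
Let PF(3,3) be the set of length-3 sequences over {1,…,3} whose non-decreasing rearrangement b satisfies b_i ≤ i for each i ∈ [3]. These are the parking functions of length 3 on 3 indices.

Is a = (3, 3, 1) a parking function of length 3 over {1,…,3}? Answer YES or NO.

Sorted: b = (1, 3, 3).
  b_1=1 ≤ 1
  b_2=3 > 2
  fails at i=2 ⇒ NO

NO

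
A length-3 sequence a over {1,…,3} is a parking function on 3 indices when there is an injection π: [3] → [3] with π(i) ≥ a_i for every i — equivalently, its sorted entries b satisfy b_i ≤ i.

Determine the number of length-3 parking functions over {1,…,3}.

#PF = 1·4^2 = 1×16 = 16 (Pollak)
Example (1,2,3) → sorted (1,2,3): b_i ≤ i ∀i, a PF.

16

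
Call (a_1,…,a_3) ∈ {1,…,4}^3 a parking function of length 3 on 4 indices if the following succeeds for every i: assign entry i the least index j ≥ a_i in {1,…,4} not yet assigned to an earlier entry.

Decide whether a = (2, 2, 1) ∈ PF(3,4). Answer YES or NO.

YES

Rearranged: b = (1, 2, 2).
  b_1=1 ≤ 2
  b_2=2 ≤ 3
  b_3=2 ≤ 4
All bounds hold ⇒ YES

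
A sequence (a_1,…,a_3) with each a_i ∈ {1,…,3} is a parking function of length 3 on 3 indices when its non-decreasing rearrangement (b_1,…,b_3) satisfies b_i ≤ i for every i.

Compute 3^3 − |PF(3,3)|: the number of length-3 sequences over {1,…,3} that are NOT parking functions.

|PF(3,3)| = 1·4^2 = 1·16 = 16 [KW]
Check (3,3,3) → sorted (3,3,3): b_1=3>1, not a PF.
So 27 − 16 = 11 fail.

11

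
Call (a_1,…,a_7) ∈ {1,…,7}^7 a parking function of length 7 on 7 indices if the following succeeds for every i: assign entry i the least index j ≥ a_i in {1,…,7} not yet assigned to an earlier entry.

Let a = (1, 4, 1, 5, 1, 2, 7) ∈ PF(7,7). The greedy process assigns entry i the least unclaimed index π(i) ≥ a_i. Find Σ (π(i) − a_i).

7

Σπ = 7·8/2 = 28 (π permutes [7]); Σa = 1+4+1+5+1+2+7 = 21; disp = 28−21 = 7.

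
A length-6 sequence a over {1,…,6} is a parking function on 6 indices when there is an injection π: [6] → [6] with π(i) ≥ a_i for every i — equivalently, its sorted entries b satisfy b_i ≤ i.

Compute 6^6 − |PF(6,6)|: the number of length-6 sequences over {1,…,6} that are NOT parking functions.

Count = (6+1−6)·(6+1)^{6−1} = 1 · 16807 = 16807 (Konheim–Weiss)
One tuple (1,2,6,6,4,4) → sorted (1,2,4,4,6,6): b_3=4>3, not a PF.
Total 46656; non-PF = 46656−16807 = 29849

29849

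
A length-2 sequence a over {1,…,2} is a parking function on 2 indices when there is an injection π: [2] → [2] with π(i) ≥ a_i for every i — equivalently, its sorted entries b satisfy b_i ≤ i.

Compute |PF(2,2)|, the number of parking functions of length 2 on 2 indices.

3

|PF| = 1·3^1 = 1×3 = 3
E.g. (1,2) → sorted (1,2): b_i ≤ i ∀i, a PF.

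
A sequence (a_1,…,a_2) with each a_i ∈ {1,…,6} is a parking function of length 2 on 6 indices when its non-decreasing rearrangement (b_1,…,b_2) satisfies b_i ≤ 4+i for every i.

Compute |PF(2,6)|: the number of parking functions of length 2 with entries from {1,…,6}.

35

|PF| = (7−2)·7^(2−1) = 5×7 = 35 (Pollak)
One tuple (2,3) → sorted (2,3): b_i ≤ 4+i ∀i, a PF.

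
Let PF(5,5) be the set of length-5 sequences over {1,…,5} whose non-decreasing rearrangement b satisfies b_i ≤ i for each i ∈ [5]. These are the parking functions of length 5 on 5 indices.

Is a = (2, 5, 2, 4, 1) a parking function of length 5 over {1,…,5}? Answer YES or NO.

Order a: b = (1, 2, 2, 4, 5).
  b_1=1 ≤ 1
  b_2=2 ≤ 2
  b_3=2 ≤ 3
  b_4=4 ≤ 4
  b_5=5 ≤ 5
All bounds hold ⇒ YES

YES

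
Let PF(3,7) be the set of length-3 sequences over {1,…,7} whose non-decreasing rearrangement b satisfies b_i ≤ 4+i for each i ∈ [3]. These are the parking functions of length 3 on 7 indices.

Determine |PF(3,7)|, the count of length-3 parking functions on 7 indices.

Count = (7+1−3)·(7+1)^{3−1} = 5·64 = 320 (Konheim–Weiss)
E.g. (1,4,6) → sorted (1,4,6): b_i ≤ 4+i ∀i, a PF.

320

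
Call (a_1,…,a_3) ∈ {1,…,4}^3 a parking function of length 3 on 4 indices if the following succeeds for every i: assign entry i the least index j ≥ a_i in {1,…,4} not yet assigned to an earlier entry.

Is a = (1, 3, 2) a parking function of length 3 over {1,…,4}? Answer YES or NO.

Sorted: b = (1, 2, 3).
  b_1=1 ≤ 2
  b_2=2 ≤ 3
  b_3=3 ≤ 4
All bounds hold ⇒ YES

YES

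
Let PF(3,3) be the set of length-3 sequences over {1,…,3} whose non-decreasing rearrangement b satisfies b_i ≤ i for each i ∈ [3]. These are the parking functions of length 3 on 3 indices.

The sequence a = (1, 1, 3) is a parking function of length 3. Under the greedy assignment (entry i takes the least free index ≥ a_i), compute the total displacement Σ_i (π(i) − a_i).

1

Σπ(i) = 1+…+3 = 6; Σa = 1+1+3 = 5; disp = 6−5 = 1.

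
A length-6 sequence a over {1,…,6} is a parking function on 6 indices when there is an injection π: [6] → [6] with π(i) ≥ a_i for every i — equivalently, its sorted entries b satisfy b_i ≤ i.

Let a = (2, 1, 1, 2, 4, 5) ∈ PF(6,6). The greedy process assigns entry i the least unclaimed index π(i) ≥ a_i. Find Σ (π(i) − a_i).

6

Σπ = 21 ({1..6} each once); Σa = 2+1+1+2+4+5 = 15; disp = 21−15 = 6.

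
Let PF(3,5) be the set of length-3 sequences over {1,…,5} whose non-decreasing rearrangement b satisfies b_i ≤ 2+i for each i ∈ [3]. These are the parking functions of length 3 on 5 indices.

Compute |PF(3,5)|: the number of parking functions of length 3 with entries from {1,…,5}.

|PF(3,5)| = 3·6^2 = 3·36 = 108
Check (4,1,5) → sorted (1,4,5): b_i ≤ 2+i ∀i, a PF.

108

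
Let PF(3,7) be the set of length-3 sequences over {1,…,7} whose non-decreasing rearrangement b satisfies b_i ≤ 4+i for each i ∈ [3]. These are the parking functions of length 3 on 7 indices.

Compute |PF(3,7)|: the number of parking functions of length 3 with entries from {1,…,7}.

320

Count = (8−3)·8^(3−1) = 5×64 = 320 (Pollak)
E.g. (3,2,3) → sorted (2,3,3): b_i ≤ 4+i ∀i, a PF.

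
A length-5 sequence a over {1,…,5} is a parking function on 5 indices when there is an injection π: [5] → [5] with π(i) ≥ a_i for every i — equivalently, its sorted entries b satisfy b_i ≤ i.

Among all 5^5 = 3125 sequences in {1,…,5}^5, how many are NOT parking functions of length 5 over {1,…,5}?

#PF = (5−5+1)·(5+1)^(5−1) = 1 · 1296 = 1296 [KW]
E.g. (4,4,5,1,4) → sorted (1,4,4,4,5): b_2=4>2, not a PF.
Total 3125; non-PF = 3125−1296 = 1829

1829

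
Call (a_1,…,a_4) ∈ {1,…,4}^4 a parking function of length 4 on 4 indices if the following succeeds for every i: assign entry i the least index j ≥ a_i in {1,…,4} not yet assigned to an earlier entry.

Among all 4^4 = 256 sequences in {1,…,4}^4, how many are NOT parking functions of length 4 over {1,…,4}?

|PF(4,4)| = 1·5^3 = 1·125 = 125 (Konheim–Weiss)
Example (3,3,3,2) → sorted (2,3,3,3): b_1=2>1, not a PF.
4^4 − 125 = 256 − 125 = 131

131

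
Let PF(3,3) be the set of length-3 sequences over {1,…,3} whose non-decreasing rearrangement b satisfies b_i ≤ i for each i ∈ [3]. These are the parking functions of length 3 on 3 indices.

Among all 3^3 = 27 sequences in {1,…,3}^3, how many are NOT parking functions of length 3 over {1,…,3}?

|PF(3,3)| = (3+1−3)·(3+1)^{3−1} = 1·16 = 16 (Pollak)
Check (3,3,2) → sorted (2,3,3): b_1=2>1, not a PF.
Total 27; non-PF = 27−16 = 11

11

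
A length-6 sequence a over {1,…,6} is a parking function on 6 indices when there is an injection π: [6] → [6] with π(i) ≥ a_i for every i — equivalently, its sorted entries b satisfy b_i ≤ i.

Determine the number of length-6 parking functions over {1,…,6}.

|PF| = (6−6+1)·(6+1)^(6−1) = 1×16807 = 16807 (Pollak)
Example (5,4,2,2,1,2) → sorted (1,2,2,2,4,5): b_i ≤ i ∀i, a PF.

16807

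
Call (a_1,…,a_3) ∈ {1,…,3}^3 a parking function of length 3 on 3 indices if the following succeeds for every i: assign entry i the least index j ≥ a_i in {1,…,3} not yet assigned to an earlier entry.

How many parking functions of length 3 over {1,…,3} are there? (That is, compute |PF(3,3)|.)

|PF(3,3)| = (3+1−3)·(3+1)^{3−1} = 1·16 = 16 [KW]
One tuple (2,3,1) → sorted (1,2,3): b_i ≤ i ∀i, a PF.

16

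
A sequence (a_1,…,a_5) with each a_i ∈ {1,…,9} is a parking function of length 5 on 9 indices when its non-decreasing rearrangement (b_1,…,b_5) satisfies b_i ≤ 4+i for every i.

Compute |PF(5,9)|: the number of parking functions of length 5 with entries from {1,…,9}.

Count = (10−5)·10^(5−1) = 5×10000 = 50000 [KW]
E.g. (6,5,3,5,8) → sorted (3,5,5,6,8): b_i ≤ 4+i ∀i, a PF.

50000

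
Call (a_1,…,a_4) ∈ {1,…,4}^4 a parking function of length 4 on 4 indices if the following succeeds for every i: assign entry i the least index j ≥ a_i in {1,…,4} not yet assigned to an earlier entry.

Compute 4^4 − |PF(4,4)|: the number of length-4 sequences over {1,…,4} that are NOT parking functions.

131

#PF = (5−4)·5^(4−1) = 1 · 125 = 125 (Konheim–Weiss)
Example (4,4,4,4) → sorted (4,4,4,4): b_1=4>1, not a PF.
So 256 − 125 = 131 fail.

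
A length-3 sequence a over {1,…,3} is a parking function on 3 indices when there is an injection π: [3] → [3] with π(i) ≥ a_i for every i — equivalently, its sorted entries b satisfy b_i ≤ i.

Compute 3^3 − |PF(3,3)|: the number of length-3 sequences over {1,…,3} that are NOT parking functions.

11

Count = (4−3)·4^(3−1) = 1·16 = 16 [KW]
One tuple (3,3,2) → sorted (2,3,3): b_1=2>1, not a PF.
So 27 − 16 = 11 fail.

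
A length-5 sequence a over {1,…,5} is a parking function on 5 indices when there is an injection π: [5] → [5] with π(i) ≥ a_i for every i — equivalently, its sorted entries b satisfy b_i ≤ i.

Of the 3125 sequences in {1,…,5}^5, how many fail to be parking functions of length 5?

1829

Count = (6−5)·6^(5−1) = 1·1296 = 1296 [KW]
Example (5,5,3,3,5) → sorted (3,3,5,5,5): b_1=3>1, not a PF.
So 3125 − 1296 = 1829 fail.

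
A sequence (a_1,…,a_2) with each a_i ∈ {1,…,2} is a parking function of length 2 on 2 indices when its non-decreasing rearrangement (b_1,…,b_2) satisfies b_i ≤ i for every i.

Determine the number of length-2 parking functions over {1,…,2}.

3

|PF(2,2)| = 1·3^1 = 1 · 3 = 3 (Konheim–Weiss)
E.g. (2,1) → sorted (1,2): b_i ≤ i ∀i, a PF.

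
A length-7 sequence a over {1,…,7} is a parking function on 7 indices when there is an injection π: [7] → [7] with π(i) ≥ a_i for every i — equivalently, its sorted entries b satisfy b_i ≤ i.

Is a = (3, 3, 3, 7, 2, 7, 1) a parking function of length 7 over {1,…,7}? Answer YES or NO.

Order a: b = (1, 2, 3, 3, 3, 7, 7).
  b_1=1 ≤ 1
  b_2=2 ≤ 2
  b_3=3 ≤ 3
  b_4=3 ≤ 4
  b_5=3 ≤ 5
  b_6=7 > 6
  fails at i=6 ⇒ NO

NO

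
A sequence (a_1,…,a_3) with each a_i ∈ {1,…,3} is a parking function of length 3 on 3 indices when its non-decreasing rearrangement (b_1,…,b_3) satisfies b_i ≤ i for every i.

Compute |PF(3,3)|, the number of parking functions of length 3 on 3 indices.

Count = (4−3)·4^(3−1) = 1 · 16 = 16
Example (2,2,1) → sorted (1,2,2): b_i ≤ i ∀i, a PF.

16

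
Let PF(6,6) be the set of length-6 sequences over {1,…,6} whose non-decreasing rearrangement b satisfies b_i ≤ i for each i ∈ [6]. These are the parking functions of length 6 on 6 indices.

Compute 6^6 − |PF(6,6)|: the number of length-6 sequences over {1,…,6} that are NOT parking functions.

29849

|PF(6,6)| = (6+1−6)·(6+1)^{6−1} = 1 · 16807 = 16807 (Konheim–Weiss)
One tuple (1,5,6,6,6,6) → sorted (1,5,6,6,6,6): b_2=5>2, not a PF.
6^6 − 16807 = 46656 − 16807 = 29849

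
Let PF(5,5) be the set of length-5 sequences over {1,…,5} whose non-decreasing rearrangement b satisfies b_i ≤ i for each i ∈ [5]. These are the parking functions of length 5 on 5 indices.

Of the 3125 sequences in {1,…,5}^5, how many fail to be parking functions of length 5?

1829

|PF| = (6−5)·6^(5−1) = 1·1296 = 1296
E.g. (4,4,5,5,3) → sorted (3,4,4,5,5): b_1=3>1, not a PF.
5^5 − 1296 = 3125 − 1296 = 1829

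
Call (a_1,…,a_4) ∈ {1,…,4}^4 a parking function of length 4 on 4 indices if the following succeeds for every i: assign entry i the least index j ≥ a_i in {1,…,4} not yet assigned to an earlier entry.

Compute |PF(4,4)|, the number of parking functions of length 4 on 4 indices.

125

|PF| = (5−4)·5^(4−1) = 1×125 = 125 (Konheim–Weiss)
Example (1,3,2,3) → sorted (1,2,3,3): b_i ≤ i ∀i, a PF.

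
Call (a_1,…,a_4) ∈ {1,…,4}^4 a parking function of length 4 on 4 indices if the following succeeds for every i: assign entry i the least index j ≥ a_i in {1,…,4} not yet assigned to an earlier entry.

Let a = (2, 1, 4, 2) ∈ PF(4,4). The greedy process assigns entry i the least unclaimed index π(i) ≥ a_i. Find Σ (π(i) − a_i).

1

Σπ = 10 ({1..4} each once); Σa = 2+1+4+2 = 9; disp = 10−9 = 1.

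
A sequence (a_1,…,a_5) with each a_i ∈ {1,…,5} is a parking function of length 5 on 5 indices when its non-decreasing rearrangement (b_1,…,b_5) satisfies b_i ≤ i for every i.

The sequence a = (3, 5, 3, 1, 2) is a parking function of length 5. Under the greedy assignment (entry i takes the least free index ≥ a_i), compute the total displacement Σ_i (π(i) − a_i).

1

Σπ = 15 ({1..5} each once); Σa = 3+5+3+1+2 = 14; disp = 15−14 = 1.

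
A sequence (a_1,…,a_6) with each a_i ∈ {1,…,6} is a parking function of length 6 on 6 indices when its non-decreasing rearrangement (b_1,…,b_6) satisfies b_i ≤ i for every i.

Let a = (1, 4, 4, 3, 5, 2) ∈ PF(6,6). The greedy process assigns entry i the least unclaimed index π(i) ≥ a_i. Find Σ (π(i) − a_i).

Σπ = 21 ({1..6} each once); Σa = 1+4+4+3+5+2 = 19; disp = 21−19 = 2.

2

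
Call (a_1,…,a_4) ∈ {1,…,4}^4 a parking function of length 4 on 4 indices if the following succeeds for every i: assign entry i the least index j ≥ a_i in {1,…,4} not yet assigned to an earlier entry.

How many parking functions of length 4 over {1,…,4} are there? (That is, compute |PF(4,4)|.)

125

Count = (4+1−4)·(4+1)^{4−1} = 1·125 = 125 (Pollak)
Example (1,4,2,2) → sorted (1,2,2,4): b_i ≤ i ∀i, a PF.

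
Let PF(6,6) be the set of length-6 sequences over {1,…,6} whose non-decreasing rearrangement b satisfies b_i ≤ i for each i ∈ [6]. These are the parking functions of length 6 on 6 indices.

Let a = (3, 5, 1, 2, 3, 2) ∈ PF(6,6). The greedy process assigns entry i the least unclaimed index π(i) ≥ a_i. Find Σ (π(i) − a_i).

5

Σπ(i) = 1+…+6 = 21; Σa = 3+5+1+2+3+2 = 16; disp = 21−16 = 5.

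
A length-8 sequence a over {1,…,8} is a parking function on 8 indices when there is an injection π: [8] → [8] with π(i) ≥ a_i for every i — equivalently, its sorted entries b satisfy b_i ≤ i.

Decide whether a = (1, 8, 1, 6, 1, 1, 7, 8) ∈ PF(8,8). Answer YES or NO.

Order a: b = (1, 1, 1, 1, 6, 7, 8, 8).
  b_1=1 ≤ 1
  b_2=1 ≤ 2
  b_3=1 ≤ 3
  b_4=1 ≤ 4
  b_5=6 > 5
  fails at i=5 ⇒ NO

NO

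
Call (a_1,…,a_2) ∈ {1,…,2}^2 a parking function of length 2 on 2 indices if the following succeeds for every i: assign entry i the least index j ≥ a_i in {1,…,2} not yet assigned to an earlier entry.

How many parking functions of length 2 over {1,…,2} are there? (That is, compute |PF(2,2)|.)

3

|PF(2,2)| = (2−2+1)·(2+1)^(2−1) = 1×3 = 3
One tuple (1,2) → sorted (1,2): b_i ≤ i ∀i, a PF.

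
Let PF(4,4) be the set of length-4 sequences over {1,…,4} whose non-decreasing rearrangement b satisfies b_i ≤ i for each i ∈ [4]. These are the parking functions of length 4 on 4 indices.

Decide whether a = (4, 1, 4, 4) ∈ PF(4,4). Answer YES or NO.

NO

Order a: b = (1, 4, 4, 4).
  b_1=1 ≤ 1
  b_2=4 > 2
  fails at i=2 ⇒ NO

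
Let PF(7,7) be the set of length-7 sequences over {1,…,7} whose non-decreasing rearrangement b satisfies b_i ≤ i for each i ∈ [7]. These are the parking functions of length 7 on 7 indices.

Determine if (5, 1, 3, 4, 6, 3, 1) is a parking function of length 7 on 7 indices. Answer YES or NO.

Rearranged: b = (1, 1, 3, 3, 4, 5, 6).
  b_1=1 ≤ 1
  b_2=1 ≤ 2
  b_3=3 ≤ 3
  b_4=3 ≤ 4
  b_5=4 ≤ 5
  b_6=5 ≤ 6
  b_7=6 ≤ 7
All bounds hold ⇒ YES

YES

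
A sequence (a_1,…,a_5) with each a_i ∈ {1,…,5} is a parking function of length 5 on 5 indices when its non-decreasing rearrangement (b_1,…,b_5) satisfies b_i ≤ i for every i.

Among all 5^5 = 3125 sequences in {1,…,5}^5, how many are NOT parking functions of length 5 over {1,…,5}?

1829

#PF = (5+1−5)·(5+1)^{5−1} = 1 · 1296 = 1296 [KW]
One tuple (5,4,4,4,2) → sorted (2,4,4,4,5): b_1=2>1, not a PF.
So 3125 − 1296 = 1829 fail.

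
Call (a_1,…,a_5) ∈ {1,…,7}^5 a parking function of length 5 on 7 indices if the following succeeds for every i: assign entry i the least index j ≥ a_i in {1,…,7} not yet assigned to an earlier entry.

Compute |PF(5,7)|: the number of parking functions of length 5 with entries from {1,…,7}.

12288

#PF = (7−5+1)·(7+1)^(5−1) = 3·4096 = 12288
One tuple (5,5,2,2,5) → sorted (2,2,5,5,5): b_i ≤ 2+i ∀i, a PF.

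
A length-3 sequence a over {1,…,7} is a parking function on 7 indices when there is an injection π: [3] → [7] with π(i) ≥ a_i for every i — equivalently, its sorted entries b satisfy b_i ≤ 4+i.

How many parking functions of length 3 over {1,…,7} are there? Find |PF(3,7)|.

|PF(3,7)| = 5·8^2 = 5·64 = 320
Example (1,5,7) → sorted (1,5,7): b_i ≤ 4+i ∀i, a PF.

320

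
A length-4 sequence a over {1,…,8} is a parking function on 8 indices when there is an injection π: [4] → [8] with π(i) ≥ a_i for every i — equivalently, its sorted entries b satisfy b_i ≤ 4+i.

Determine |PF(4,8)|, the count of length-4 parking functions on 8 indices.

3645

#PF = 5·9^3 = 5 · 729 = 3645
Check (5,5,2,3) → sorted (2,3,5,5): b_i ≤ 4+i ∀i, a PF.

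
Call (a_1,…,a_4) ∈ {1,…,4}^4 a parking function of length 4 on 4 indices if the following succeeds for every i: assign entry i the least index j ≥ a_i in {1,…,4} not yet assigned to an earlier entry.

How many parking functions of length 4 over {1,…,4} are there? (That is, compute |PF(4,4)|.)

Count = 1·5^3 = 1 · 125 = 125 (Pollak)
Check (1,3,1,2) → sorted (1,1,2,3): b_i ≤ i ∀i, a PF.

125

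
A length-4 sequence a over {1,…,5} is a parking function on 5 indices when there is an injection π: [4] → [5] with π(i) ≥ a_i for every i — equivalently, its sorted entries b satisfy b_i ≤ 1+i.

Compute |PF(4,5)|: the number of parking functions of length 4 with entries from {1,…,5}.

432

Count = (5+1−4)·(5+1)^{4−1} = 2×216 = 432 (Pollak)
Example (1,2,4,1) → sorted (1,1,2,4): b_i ≤ 1+i ∀i, a PF.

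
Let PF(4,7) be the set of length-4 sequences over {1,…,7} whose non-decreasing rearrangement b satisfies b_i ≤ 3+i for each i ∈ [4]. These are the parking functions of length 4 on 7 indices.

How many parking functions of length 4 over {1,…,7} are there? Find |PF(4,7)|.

2048

#PF = (7+1−4)·(7+1)^{4−1} = 4 · 512 = 2048 (Konheim–Weiss)
Example (4,6,5,5) → sorted (4,5,5,6): b_i ≤ 3+i ∀i, a PF.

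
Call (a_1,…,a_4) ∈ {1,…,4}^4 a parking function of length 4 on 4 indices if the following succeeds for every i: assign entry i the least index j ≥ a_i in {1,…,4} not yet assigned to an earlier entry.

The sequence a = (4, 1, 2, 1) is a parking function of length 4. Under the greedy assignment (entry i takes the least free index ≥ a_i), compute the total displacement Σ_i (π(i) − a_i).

2

Σπ(i) = 1+…+4 = 10; Σa = 4+1+2+1 = 8; disp = 10−8 = 2.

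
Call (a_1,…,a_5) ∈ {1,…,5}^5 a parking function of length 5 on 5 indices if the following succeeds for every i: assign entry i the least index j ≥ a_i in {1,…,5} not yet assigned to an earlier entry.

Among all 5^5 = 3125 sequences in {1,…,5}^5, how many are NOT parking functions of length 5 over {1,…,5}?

#PF = 1·6^4 = 1·1296 = 1296
Check (4,5,5,4,5) → sorted (4,4,5,5,5): b_1=4>1, not a PF.
So 3125 − 1296 = 1829 fail.

1829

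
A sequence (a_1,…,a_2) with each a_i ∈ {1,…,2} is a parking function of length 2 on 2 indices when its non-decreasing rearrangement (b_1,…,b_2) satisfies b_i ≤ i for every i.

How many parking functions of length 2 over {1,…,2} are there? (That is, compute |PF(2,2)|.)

|PF(2,2)| = (2+1−2)·(2+1)^{2−1} = 1 · 3 = 3
E.g. (2,1) → sorted (1,2): b_i ≤ i ∀i, a PF.

3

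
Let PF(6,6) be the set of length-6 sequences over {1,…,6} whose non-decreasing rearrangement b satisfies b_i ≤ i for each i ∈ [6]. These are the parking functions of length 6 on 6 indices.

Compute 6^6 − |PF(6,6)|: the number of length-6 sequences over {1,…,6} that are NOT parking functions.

29849

#PF = (7−6)·7^(6−1) = 1·16807 = 16807
Check (5,4,4,6,3,5) → sorted (3,4,4,5,5,6): b_1=3>1, not a PF.
6^6 − 16807 = 46656 − 16807 = 29849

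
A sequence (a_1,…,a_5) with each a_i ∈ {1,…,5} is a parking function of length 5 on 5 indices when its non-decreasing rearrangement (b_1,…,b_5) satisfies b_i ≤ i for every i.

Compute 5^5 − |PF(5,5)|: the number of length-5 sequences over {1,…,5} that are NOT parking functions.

|PF| = (5−5+1)·(5+1)^(5−1) = 1×1296 = 1296 [KW]
Check (5,3,5,2,5) → sorted (2,3,5,5,5): b_1=2>1, not a PF.
5^5 − 1296 = 3125 − 1296 = 1829

1829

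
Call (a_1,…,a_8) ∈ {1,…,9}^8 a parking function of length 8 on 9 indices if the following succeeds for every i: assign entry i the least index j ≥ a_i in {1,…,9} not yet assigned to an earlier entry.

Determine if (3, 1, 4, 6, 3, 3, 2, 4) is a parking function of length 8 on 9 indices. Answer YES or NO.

YES

Sorted: b = (1, 2, 3, 3, 3, 4, 4, 6).
  b_1=1 ≤ 2
  b_2=2 ≤ 3
  b_3=3 ≤ 4
  b_4=3 ≤ 5
  b_5=3 ≤ 6
  b_6=4 ≤ 7
  b_7=4 ≤ 8
  b_8=6 ≤ 9
All bounds hold ⇒ YES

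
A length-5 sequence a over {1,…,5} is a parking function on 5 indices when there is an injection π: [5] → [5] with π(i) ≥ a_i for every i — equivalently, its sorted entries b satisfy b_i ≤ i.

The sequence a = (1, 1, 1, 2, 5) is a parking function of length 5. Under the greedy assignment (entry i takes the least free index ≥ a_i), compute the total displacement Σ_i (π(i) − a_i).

5

Σπ(i) = 1+…+5 = 15; Σa = 1+1+1+2+5 = 10; disp = 15−10 = 5.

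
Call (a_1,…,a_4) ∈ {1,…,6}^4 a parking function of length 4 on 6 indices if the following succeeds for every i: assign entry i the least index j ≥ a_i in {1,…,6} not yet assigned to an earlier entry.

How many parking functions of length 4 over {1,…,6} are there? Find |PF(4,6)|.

|PF| = 3·7^3 = 3×343 = 1029
One tuple (3,6,3,4) → sorted (3,3,4,6): b_i ≤ 2+i ∀i, a PF.

1029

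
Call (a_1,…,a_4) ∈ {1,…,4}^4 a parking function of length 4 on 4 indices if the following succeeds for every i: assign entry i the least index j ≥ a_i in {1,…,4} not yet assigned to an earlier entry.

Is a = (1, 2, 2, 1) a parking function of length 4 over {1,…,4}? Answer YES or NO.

YES

Rearranged: b = (1, 1, 2, 2).
  b_1=1 ≤ 1
  b_2=1 ≤ 2
  b_3=2 ≤ 3
  b_4=2 ≤ 4
All bounds hold ⇒ YES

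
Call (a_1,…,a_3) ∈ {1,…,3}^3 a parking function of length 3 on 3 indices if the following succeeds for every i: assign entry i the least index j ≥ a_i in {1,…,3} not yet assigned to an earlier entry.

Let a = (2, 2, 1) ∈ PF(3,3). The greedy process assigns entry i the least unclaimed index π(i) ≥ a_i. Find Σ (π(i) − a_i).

Σπ(i) = 1+…+3 = 6; Σa = 2+2+1 = 5; disp = 6−5 = 1.

1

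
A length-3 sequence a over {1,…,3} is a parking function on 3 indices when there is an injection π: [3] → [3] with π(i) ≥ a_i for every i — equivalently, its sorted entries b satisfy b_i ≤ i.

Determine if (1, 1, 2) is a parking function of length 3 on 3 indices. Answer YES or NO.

YES

Rearranged: b = (1, 1, 2).
  b_1=1 ≤ 1
  b_2=1 ≤ 2
  b_3=2 ≤ 3
All bounds hold ⇒ YES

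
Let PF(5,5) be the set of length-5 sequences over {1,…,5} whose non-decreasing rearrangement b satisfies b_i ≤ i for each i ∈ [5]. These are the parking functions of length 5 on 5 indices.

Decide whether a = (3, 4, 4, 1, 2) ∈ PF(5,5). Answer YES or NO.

YES

Rearranged: b = (1, 2, 3, 4, 4).
  b_1=1 ≤ 1
  b_2=2 ≤ 2
  b_3=3 ≤ 3
  b_4=4 ≤ 4
  b_5=4 ≤ 5
All bounds hold ⇒ YES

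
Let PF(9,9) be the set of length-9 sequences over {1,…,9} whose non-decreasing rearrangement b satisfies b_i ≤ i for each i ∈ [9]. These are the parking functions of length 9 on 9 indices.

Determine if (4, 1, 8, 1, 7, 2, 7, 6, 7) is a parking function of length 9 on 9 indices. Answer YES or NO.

NO

Sorted: b = (1, 1, 2, 4, 6, 7, 7, 7, 8).
  b_1=1 ≤ 1
  b_2=1 ≤ 2
  b_3=2 ≤ 3
  b_4=4 ≤ 4
  b_5=6 > 5
  fails at i=5 ⇒ NO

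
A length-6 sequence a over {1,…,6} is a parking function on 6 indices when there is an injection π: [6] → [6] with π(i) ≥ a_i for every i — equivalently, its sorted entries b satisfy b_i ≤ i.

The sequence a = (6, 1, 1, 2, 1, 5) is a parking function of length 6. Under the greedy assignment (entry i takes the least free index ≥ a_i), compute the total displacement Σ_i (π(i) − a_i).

Σπ(i) = 1+…+6 = 21; Σa = 6+1+1+2+1+5 = 16; disp = 21−16 = 5.

5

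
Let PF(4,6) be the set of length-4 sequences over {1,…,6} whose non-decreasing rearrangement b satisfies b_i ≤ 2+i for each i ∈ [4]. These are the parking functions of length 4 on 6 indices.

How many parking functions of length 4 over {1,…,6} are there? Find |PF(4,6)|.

1029

|PF| = (6−4+1)·(6+1)^(4−1) = 3 · 343 = 1029 (Pollak)
E.g. (1,3,3,2) → sorted (1,2,3,3): b_i ≤ 2+i ∀i, a PF.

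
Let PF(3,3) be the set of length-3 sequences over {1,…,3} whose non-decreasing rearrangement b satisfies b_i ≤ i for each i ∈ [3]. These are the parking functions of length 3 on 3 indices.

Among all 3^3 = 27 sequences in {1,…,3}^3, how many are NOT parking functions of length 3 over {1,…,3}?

#PF = 1·4^2 = 1 · 16 = 16 [KW]
Check (1,3,3) → sorted (1,3,3): b_2=3>2, not a PF.
Total 27; non-PF = 27−16 = 11

11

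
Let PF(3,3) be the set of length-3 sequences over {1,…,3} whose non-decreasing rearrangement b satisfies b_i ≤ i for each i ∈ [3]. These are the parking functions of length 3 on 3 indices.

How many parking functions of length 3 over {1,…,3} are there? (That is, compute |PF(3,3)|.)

Count = (4−3)·4^(3−1) = 1·16 = 16 (Pollak)
Example (1,2,3) → sorted (1,2,3): b_i ≤ i ∀i, a PF.

16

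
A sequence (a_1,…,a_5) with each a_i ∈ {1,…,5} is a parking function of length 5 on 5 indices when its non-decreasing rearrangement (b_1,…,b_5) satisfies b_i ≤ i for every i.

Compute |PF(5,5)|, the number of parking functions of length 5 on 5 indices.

#PF = 1·6^4 = 1·1296 = 1296
E.g. (1,4,2,2,3) → sorted (1,2,2,3,4): b_i ≤ i ∀i, a PF.

1296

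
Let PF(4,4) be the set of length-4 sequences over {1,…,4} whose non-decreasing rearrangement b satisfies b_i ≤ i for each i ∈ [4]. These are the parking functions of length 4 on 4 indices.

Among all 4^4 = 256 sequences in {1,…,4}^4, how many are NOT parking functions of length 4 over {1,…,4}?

131

#PF = (4+1−4)·(4+1)^{4−1} = 1 · 125 = 125
Example (3,4,4,1) → sorted (1,3,4,4): b_2=3>2, not a PF.
Total 256; non-PF = 256−125 = 131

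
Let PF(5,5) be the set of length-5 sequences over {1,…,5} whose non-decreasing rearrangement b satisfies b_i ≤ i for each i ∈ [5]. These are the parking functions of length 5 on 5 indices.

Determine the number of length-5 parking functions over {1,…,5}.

1296

|PF(5,5)| = (6−5)·6^(5−1) = 1×1296 = 1296
Check (3,1,2,1,3) → sorted (1,1,2,3,3): b_i ≤ i ∀i, a PF.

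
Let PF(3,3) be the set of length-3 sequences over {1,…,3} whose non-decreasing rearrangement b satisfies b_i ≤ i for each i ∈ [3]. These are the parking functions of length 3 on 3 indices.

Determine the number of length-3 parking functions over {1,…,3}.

#PF = (3−3+1)·(3+1)^(3−1) = 1 · 16 = 16 (Konheim–Weiss)
E.g. (2,1,1) → sorted (1,1,2): b_i ≤ i ∀i, a PF.

16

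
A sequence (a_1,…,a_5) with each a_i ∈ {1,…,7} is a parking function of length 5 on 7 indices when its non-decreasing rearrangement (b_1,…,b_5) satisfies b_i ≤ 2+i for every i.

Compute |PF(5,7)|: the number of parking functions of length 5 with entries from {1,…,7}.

12288

#PF = (7+1−5)·(7+1)^{5−1} = 3×4096 = 12288 (Pollak)
Example (3,5,2,2,4) → sorted (2,2,3,4,5): b_i ≤ 2+i ∀i, a PF.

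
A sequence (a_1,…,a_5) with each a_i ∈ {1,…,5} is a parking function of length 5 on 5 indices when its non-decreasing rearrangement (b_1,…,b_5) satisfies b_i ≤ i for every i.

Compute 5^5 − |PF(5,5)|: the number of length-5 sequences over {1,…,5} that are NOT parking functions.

1829

|PF(5,5)| = (6−5)·6^(5−1) = 1 · 1296 = 1296
E.g. (1,2,4,4,5) → sorted (1,2,4,4,5): b_3=4>3, not a PF.
So 3125 − 1296 = 1829 fail.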